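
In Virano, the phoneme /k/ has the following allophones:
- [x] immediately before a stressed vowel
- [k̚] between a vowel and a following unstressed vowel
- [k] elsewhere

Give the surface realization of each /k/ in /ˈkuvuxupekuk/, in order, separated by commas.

Occurrence 1 (position 1): immediately before a stressed vowel → [x].
Occurrence 2 (position 9): between a vowel and a following unstressed vowel → [k̚].
Occurrence 3 (position 11): no conditioning environment matches → elsewhere allophone [k].

[x], [k̚], [k]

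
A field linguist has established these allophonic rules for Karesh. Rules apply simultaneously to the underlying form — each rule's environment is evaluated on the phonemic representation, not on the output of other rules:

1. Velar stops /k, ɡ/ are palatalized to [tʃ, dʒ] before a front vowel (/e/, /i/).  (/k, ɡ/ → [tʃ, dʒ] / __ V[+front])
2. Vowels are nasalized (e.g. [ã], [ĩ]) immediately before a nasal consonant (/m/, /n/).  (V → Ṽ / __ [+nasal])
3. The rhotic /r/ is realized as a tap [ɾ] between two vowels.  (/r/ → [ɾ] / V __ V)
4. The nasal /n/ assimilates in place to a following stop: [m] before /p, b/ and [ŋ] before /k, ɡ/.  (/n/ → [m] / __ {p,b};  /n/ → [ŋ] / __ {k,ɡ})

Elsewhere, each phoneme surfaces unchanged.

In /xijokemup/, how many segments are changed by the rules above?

2

Segments that undergo a rule: /k/ → [tʃ] (rule 1); /e/ → [ẽ] (rule 2).
All other segments surface unchanged.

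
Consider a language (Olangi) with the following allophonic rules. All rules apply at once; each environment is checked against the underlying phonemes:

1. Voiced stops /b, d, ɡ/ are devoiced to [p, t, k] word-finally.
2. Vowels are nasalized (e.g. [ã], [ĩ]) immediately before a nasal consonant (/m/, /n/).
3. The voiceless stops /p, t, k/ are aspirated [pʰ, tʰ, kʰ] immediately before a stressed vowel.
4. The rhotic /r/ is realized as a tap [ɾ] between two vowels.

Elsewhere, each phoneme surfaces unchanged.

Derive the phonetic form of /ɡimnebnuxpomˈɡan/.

/ɡ/ — word-initial; rule 1 does not apply here → [ɡ].
/i/ (between /ɡ/ and /m/): before a nasal consonant, so rule 2 applies → [ĩ].
/e/ (between /n/ and /b/) fails the environment for rule 2, so it stays [e].
/b/ — between /e/ and /n/; rule 1 does not apply here → [b].
/u/ — between /n/ and /x/; rule 2 does not apply here → [u].
/p/ (between /x/ and /o/) is in the target of rule 3 but the environment (immediately before a stressed vowel) is not met → [p].
/o/ (between /p/ and /m/) occurs before a nasal consonant → [õ] by rule 2.
/ɡ/ (between /m/ and /a/) is in the target of rule 1 but the environment (word-finally) is not met → [ɡ].
/a/ — between /ɡ/ and /n/, before a nasal consonant — surfaces as [ã] (rule 2).

[ɡĩmnebnuxpõmˈɡãn]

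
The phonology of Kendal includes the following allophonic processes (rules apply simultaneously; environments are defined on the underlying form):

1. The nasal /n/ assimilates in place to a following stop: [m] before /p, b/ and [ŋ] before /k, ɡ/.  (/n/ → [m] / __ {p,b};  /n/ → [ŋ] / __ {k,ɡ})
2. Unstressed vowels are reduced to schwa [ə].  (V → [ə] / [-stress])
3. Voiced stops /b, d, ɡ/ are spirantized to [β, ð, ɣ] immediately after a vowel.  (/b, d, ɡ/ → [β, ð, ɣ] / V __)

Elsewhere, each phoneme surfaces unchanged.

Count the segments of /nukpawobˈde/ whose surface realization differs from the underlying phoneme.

Segments that undergo a rule: /u/ → [ə] (rule 2); /a/ → [ə] (rule 2); /o/ → [ə] (rule 2); /b/ → [β] (rule 3).
All other segments surface unchanged.

4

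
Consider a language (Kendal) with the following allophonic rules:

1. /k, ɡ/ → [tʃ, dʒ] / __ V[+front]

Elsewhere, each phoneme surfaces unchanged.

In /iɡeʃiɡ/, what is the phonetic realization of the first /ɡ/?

/ɡ/ — between /i/ and /e/, before a front vowel — surfaces as [dʒ] (rule 1).

[dʒ]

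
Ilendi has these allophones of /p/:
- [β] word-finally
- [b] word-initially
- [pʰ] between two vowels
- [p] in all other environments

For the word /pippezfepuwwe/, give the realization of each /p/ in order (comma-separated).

[b], [p], [p], [pʰ]

Occurrence 1 (position 1): word-initially → [b].
Occurrence 2 (position 3): no conditioning environment matches → elsewhere allophone [p].
Occurrence 3 (position 4): no conditioning environment matches → elsewhere allophone [p].
Occurrence 4 (position 9): between two vowels → [pʰ].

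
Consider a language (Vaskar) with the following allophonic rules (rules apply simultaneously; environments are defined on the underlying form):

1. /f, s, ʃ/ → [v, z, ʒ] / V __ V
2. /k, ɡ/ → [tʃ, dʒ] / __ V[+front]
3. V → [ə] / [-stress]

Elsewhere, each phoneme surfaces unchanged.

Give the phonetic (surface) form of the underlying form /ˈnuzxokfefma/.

[ˈnuzxəkfəfmə]

/n/ stays [n].
/u/ (between /n/ and /z/): rule 3 targets it, but not in an unstressed syllable → unchanged [u].
/z/ stays [z].
/x/ (between /z/ and /o/) is unaffected → [x].
/o/ — between /x/ and /k/, in an unstressed syllable — surfaces as [ə] (rule 3).
/k/ — between /o/ and /f/; rule 2 does not apply here → [k].
/f/ (between /k/ and /e/): rule 1 targets it, but not between two vowels → unchanged [f].
/e/ meets the environment for rule 3 (in an unstressed syllable) → [ə].
/f/ (between /e/ and /m/) is in the target of rule 1 but the environment (between two vowels) is not met → [f].
/m/ (between /f/ and /a/): no rule targets it → [m].
Rule 3 applies to /a/ (word-final: in an unstressed syllable) → [ə].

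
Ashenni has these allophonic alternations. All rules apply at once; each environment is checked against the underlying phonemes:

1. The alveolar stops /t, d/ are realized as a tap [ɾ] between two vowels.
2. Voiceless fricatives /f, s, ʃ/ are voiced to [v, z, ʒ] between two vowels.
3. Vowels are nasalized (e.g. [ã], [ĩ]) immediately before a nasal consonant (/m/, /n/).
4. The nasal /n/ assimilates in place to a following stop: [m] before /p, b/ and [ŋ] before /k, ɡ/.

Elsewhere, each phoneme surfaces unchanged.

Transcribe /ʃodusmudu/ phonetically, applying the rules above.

[ʃoɾusmuɾu]

/ʃ/ (word-initial) is in the target of rule 2 but the environment (between two vowels) is not met → [ʃ].
/o/ (between /ʃ/ and /d/): rule 3 targets it, but not before a nasal consonant → unchanged [o].
Rule 1 applies to /d/ (between /o/ and /u/: between two vowels) → [ɾ].
/u/ (between /d/ and /s/) is in the target of rule 3 but the environment (before a nasal consonant) is not met → [u].
/s/ (between /u/ and /m/): rule 2 targets it, but not between two vowels → unchanged [s].
/u/ (between /m/ and /d/) is in the target of rule 3 but the environment (before a nasal consonant) is not met → [u].
/d/ (between /u/ and /u/) occurs between two vowels → [ɾ] by rule 1.
/u/ (word-final) fails the environment for rule 3, so it stays [u].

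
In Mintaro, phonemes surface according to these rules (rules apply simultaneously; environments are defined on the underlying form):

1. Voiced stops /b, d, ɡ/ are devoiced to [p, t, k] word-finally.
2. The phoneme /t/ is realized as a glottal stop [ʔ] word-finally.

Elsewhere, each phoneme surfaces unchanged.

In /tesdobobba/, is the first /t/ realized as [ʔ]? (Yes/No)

/t/ (word-initial) fails the environment for rule 2, so it stays [t].
The actual realization is [t], not [ʔ].

No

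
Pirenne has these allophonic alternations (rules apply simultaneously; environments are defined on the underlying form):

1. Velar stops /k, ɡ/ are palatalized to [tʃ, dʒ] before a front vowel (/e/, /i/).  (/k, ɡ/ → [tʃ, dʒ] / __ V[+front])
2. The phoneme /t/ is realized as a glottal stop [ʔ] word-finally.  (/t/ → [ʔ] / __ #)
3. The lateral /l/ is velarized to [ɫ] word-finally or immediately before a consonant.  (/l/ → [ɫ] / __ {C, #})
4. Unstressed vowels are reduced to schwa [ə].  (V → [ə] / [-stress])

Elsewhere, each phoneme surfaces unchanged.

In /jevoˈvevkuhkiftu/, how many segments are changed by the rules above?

Segments that undergo a rule: /e/ → [ə] (rule 4); /o/ → [ə] (rule 4); /u/ → [ə] (rule 4); /k/ → [tʃ] (rule 1); /i/ → [ə] (rule 4); /u/ → [ə] (rule 4).
All other segments surface unchanged.

6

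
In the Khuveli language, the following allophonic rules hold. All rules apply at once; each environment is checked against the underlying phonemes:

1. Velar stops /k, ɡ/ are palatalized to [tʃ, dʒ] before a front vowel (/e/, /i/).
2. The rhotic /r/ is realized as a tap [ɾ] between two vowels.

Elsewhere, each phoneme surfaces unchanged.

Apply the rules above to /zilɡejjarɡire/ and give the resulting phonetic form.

/ɡ/ (between /l/ and /e/) occurs before a front vowel → [dʒ] by rule 1.
/r/ (between /a/ and /ɡ/) is in the target of rule 2 but the environment (between two vowels) is not met → [r].
/ɡ/ meets the environment for rule 1 (before a front vowel) → [dʒ].
/r/ — between /i/ and /e/, between two vowels — surfaces as [ɾ] (rule 2).

[zildʒejjardʒiɾe]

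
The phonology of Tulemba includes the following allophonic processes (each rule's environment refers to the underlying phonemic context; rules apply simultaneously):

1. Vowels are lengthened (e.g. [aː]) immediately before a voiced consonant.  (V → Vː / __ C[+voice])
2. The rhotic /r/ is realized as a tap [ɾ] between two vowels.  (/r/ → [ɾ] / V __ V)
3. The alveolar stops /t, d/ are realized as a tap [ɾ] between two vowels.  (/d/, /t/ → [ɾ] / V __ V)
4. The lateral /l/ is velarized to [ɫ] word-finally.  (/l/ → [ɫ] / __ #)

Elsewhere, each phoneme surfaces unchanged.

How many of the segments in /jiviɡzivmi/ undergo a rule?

Segments that undergo a rule: /i/ → [iː] (rule 1); /i/ → [iː] (rule 1); /i/ → [iː] (rule 1).
All other segments surface unchanged.

3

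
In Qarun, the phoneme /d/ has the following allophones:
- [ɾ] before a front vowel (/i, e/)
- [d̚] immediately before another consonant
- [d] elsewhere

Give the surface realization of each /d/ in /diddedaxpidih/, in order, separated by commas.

[ɾ], [d̚], [ɾ], [d], [ɾ]

Occurrence 1 (position 1): before a front vowel (/i, e/) → [ɾ].
Occurrence 2 (position 3): immediately before another consonant → [d̚].
Occurrence 3 (position 4): before a front vowel (/i, e/) → [ɾ].
Occurrence 4 (position 6): no conditioning environment matches → elsewhere allophone [d].
Occurrence 5 (position 11): before a front vowel (/i, e/) → [ɾ].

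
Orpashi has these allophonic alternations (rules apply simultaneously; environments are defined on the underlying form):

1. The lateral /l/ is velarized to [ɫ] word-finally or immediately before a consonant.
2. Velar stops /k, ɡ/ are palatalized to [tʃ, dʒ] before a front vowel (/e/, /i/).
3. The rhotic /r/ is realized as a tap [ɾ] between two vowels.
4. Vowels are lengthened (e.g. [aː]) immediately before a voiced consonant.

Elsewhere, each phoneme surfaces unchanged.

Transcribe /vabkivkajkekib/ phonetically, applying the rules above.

[vaːbtʃiːvkaːjtʃetʃiːb]

/v/ stays [v].
/a/ — between /v/ and /b/, before a voiced consonant — surfaces as [aː] (rule 4).
/b/ stays [b].
/k/ — between /b/ and /i/, before a front vowel — surfaces as [tʃ] (rule 2).
/i/ (between /k/ and /v/): before a voiced consonant, so rule 4 applies → [iː].
/v/ (between /i/ and /k/) is unaffected → [v].
/k/ (between /v/ and /a/) fails the environment for rule 2, so it stays [k].
/a/ (between /k/ and /j/): before a voiced consonant, so rule 4 applies → [aː].
/j/ stays [j].
/k/ (between /j/ and /e/) occurs before a front vowel → [tʃ] by rule 2.
/e/ (between /k/ and /k/) fails the environment for rule 4, so it stays [e].
/k/ (between /e/ and /i/): before a front vowel, so rule 2 applies → [tʃ].
/i/ — between /k/ and /b/, before a voiced consonant — surfaces as [iː] (rule 4).
/b/ stays [b].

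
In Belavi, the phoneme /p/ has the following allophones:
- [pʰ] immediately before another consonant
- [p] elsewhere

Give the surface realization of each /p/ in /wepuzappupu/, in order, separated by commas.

Occurrence 1 (position 3): no conditioning environment matches → elsewhere allophone [p].
Occurrence 2 (position 7): immediately before another consonant → [pʰ].
Occurrence 3 (position 8): no conditioning environment matches → elsewhere allophone [p].
Occurrence 4 (position 10): no conditioning environment matches → elsewhere allophone [p].

[p], [pʰ], [p], [p]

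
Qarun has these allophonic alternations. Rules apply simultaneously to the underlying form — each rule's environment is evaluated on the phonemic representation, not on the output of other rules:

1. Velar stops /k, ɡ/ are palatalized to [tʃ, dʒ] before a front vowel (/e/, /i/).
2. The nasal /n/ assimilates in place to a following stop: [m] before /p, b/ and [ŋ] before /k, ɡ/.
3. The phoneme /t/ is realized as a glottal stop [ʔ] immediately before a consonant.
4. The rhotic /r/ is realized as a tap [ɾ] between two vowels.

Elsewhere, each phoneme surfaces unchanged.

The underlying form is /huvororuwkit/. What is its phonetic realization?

[huvoɾoɾuwtʃit]

Rule 4 applies to /r/ (between /o/ and /o/: between two vowels) → [ɾ].
/r/ (between /o/ and /u/): between two vowels, so rule 4 applies → [ɾ].
/k/ (between /w/ and /i/): before a front vowel, so rule 1 applies → [tʃ].
/t/ — word-final; rule 3 does not apply here → [t].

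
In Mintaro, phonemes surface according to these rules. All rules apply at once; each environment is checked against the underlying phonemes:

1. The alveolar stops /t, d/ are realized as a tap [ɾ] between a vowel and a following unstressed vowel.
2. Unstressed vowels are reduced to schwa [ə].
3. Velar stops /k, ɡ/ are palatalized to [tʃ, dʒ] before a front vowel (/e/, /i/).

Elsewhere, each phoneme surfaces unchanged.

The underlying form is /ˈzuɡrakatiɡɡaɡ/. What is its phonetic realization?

/z/ (word-initial) is unaffected → [z].
/u/ (between /z/ and /ɡ/) is in the target of rule 2 but the environment (in an unstressed syllable) is not met → [u].
/ɡ/ (between /u/ and /r/): rule 3 targets it, but not before a front vowel → unchanged [ɡ].
/r/ (between /ɡ/ and /a/): no rule targets it → [r].
/a/ (between /r/ and /k/) occurs in an unstressed syllable → [ə] by rule 2.
/k/ (between /a/ and /a/): rule 3 targets it, but not before a front vowel → unchanged [k].
/a/ (between /k/ and /t/): in an unstressed syllable, so rule 2 applies → [ə].
/t/ meets the environment for rule 1 (between a vowel and a following unstressed vowel) → [ɾ].
/i/ — between /t/ and /ɡ/, in an unstressed syllable — surfaces as [ə] (rule 2).
/ɡ/ (between /i/ and /ɡ/) fails the environment for rule 3, so it stays [ɡ].
/ɡ/ (between /ɡ/ and /a/) is in the target of rule 3 but the environment (before a front vowel) is not met → [ɡ].
/a/ meets the environment for rule 2 (in an unstressed syllable) → [ə].
/ɡ/ (word-final) fails the environment for rule 3, so it stays [ɡ].

[ˈzuɡrəkəɾəɡɡəɡ]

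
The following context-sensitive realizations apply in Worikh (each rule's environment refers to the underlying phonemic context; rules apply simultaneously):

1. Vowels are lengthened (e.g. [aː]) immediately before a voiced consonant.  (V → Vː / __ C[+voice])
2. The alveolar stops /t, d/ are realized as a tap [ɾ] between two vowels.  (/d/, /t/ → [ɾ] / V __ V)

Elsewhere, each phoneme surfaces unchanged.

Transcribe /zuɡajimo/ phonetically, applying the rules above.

[zuːɡaːjiːmo]

/u/ (between /z/ and /ɡ/): before a voiced consonant, so rule 1 applies → [uː].
/a/ meets the environment for rule 1 (before a voiced consonant) → [aː].
/i/ — between /j/ and /m/, before a voiced consonant — surfaces as [iː] (rule 1).
/o/ (word-final): rule 1 targets it, but not before a voiced consonant → unchanged [o].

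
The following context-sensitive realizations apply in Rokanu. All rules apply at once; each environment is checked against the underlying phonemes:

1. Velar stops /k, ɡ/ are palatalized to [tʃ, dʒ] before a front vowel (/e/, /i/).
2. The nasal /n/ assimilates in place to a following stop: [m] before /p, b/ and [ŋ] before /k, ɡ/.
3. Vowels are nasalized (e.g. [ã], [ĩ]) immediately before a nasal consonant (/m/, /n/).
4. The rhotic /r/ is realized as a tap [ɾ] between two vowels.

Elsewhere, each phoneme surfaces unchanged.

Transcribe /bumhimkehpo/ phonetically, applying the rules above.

/b/ (word-initial): no rule targets it → [b].
/u/ — between /b/ and /m/, before a nasal consonant — surfaces as [ũ] (rule 3).
/m/ (between /u/ and /h/) is unaffected → [m].
/h/ — not in any rule's target class → [h].
/i/ (between /h/ and /m/) occurs before a nasal consonant → [ĩ] by rule 3.
/m/ stays [m].
/k/ — between /m/ and /e/, before a front vowel — surfaces as [tʃ] (rule 1).
/e/ (between /k/ and /h/): rule 3 targets it, but not before a nasal consonant → unchanged [e].
/h/ stays [h].
/p/ (between /h/ and /o/) is unaffected → [p].
/o/ — word-final; rule 3 does not apply here → [o].

[bũmhĩmtʃehpo]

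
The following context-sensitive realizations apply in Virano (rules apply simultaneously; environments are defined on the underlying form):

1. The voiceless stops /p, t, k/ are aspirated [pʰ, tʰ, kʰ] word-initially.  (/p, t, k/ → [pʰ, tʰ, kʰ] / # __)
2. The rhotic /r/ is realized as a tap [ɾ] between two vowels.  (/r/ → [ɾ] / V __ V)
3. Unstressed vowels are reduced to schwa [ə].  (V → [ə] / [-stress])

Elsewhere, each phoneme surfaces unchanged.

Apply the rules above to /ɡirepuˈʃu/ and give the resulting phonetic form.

[ɡəɾəpəˈʃu]

/ɡ/ — not in any rule's target class → [ɡ].
Rule 3 applies to /i/ (between /ɡ/ and /r/: in an unstressed syllable) → [ə].
/r/ — between /i/ and /e/, between two vowels — surfaces as [ɾ] (rule 2).
/e/ meets the environment for rule 3 (in an unstressed syllable) → [ə].
/p/ (between /e/ and /u/) fails the environment for rule 1, so it stays [p].
Rule 3 applies to /u/ (between /p/ and /ʃ/: in an unstressed syllable) → [ə].
/ʃ/ — not in any rule's target class → [ʃ].
/u/ (word-final) fails the environment for rule 3, so it stays [u].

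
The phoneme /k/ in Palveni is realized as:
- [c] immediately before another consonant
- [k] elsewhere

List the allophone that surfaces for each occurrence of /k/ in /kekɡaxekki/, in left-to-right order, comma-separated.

Occurrence 1 (position 1): no conditioning environment matches → elsewhere allophone [k].
Occurrence 2 (position 3): immediately before another consonant → [c].
Occurrence 3 (position 8): immediately before another consonant → [c].
Occurrence 4 (position 9): no conditioning environment matches → elsewhere allophone [k].

[k], [c], [c], [k]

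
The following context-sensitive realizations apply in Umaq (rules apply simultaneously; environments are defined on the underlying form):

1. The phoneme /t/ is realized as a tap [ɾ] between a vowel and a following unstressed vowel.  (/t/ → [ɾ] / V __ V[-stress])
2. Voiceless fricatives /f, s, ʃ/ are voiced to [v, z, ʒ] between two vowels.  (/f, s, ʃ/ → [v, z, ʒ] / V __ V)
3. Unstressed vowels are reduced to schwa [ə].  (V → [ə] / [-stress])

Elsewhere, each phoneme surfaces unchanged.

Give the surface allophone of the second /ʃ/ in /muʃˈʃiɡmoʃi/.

[ʃ]

/ʃ/ (between /ʃ/ and /i/) fails the environment for rule 2, so it stays [ʃ].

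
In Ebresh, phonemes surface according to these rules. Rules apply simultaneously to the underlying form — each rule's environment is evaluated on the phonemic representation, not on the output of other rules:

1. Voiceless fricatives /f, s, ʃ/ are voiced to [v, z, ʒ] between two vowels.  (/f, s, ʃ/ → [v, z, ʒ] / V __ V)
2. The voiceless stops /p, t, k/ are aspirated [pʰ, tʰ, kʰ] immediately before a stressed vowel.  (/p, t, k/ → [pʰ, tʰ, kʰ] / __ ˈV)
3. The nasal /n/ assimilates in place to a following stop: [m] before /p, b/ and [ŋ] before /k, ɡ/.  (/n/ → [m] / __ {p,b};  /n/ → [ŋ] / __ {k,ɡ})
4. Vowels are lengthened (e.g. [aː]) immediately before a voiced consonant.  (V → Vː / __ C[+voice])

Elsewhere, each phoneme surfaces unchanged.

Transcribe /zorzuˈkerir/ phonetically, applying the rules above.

/z/ (word-initial) is unaffected → [z].
/o/ (between /z/ and /r/): before a voiced consonant, so rule 4 applies → [oː].
/r/ (between /o/ and /z/) is unaffected → [r].
/z/ (between /r/ and /u/): no rule targets it → [z].
/u/ (between /z/ and /k/): rule 4 targets it, but not before a voiced consonant → unchanged [u].
Rule 2 applies to /k/ (between /u/ and /e/: immediately before a stressed vowel) → [kʰ].
/e/ — between /k/ and /r/, before a voiced consonant — surfaces as [eː] (rule 4).
/r/ stays [r].
/i/ meets the environment for rule 4 (before a voiced consonant) → [iː].
/r/ (word-final): no rule targets it → [r].

[zoːrzuˈkʰeːriːr]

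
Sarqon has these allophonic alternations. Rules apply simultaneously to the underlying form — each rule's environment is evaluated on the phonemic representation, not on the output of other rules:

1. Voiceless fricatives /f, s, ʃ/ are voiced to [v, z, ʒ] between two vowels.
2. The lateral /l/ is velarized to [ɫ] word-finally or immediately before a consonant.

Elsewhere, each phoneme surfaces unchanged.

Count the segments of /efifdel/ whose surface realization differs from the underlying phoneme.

Segments that undergo a rule: /f/ → [v] (rule 1); /l/ → [ɫ] (rule 2).
All other segments surface unchanged.

2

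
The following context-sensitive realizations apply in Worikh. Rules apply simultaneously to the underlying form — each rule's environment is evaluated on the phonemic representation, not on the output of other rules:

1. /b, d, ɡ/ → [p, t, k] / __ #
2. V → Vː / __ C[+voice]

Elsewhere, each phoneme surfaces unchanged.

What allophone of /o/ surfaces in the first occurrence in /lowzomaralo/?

[oː]

Rule 2 applies to /o/ (between /l/ and /w/: before a voiced consonant) → [oː].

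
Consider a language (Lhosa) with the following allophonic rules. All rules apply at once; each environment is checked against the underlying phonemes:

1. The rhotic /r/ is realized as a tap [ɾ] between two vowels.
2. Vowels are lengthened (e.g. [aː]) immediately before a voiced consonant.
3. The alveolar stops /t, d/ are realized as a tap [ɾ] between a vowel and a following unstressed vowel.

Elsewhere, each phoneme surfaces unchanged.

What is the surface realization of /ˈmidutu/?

/i/ — between /m/ and /d/, before a voiced consonant — surfaces as [iː] (rule 2).
/d/ (between /i/ and /u/): between a vowel and a following unstressed vowel, so rule 3 applies → [ɾ].
/u/ (between /d/ and /t/): rule 2 targets it, but not before a voiced consonant → unchanged [u].
Rule 3 applies to /t/ (between /u/ and /u/: between a vowel and a following unstressed vowel) → [ɾ].
/u/ — word-final; rule 2 does not apply here → [u].

[ˈmiːɾuɾu]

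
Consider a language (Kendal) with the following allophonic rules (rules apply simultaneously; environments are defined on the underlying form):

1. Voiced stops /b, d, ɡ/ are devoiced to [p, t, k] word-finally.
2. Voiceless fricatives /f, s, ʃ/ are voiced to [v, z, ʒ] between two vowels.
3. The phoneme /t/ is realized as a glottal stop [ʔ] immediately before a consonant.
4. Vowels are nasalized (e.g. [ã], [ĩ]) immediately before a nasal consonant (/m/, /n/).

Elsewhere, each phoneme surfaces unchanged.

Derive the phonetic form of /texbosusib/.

/t/ (word-initial) fails the environment for rule 3, so it stays [t].
/e/ (between /t/ and /x/) is in the target of rule 4 but the environment (before a nasal consonant) is not met → [e].
/x/ (between /e/ and /b/) is unaffected → [x].
/b/ (between /x/ and /o/): rule 1 targets it, but not word-finally → unchanged [b].
/o/ (between /b/ and /s/) fails the environment for rule 4, so it stays [o].
/s/ (between /o/ and /u/): between two vowels, so rule 2 applies → [z].
/u/ (between /s/ and /s/) fails the environment for rule 4, so it stays [u].
/s/ (between /u/ and /i/) occurs between two vowels → [z] by rule 2.
/i/ (between /s/ and /b/): rule 4 targets it, but not before a nasal consonant → unchanged [i].
Rule 1 applies to /b/ (word-final: word-finally) → [p].

[texbozuzip]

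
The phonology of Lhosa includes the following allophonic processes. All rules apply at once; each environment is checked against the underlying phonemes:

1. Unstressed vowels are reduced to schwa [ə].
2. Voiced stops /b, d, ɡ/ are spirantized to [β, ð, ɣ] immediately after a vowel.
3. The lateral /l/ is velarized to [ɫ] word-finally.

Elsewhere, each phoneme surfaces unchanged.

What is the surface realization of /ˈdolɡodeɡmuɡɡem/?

[ˈdolɡəðəɣməɣɡəm]

/d/ (word-initial) fails the environment for rule 2, so it stays [d].
/o/ — between /d/ and /l/; rule 1 does not apply here → [o].
/l/ (between /o/ and /ɡ/): rule 3 targets it, but not word-finally → unchanged [l].
/ɡ/ (between /l/ and /o/) is in the target of rule 2 but the environment (immediately after a vowel) is not met → [ɡ].
/o/ — between /ɡ/ and /d/, in an unstressed syllable — surfaces as [ə] (rule 1).
/d/ — between /o/ and /e/, immediately after a vowel — surfaces as [ð] (rule 2).
/e/ meets the environment for rule 1 (in an unstressed syllable) → [ə].
/ɡ/ (between /e/ and /m/): immediately after a vowel, so rule 2 applies → [ɣ].
/u/ meets the environment for rule 1 (in an unstressed syllable) → [ə].
Rule 2 applies to /ɡ/ (between /u/ and /ɡ/: immediately after a vowel) → [ɣ].
/ɡ/ (between /ɡ/ and /e/) is in the target of rule 2 but the environment (immediately after a vowel) is not met → [ɡ].
/e/ (between /ɡ/ and /m/): in an unstressed syllable, so rule 1 applies → [ə].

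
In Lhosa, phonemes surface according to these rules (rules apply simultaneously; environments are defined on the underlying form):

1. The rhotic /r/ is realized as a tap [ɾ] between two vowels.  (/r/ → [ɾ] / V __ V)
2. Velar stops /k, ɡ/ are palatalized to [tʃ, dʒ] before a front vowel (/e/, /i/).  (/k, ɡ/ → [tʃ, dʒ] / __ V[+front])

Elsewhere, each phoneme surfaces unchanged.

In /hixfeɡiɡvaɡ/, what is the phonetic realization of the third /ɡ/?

/ɡ/ (word-final): rule 2 targets it, but not before a front vowel → unchanged [ɡ].

[ɡ]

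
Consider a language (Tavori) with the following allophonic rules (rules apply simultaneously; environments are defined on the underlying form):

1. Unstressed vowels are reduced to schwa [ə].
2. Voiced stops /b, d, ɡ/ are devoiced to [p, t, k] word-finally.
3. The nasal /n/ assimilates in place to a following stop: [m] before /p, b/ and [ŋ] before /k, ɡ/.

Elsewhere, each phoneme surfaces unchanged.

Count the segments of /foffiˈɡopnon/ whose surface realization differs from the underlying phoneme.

Segments that undergo a rule: /o/ → [ə] (rule 1); /i/ → [ə] (rule 1); /o/ → [ə] (rule 1).
All other segments surface unchanged.

3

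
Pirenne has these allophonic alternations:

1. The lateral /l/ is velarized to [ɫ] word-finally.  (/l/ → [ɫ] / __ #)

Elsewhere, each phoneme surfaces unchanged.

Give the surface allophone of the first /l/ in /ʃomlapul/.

/l/ (between /m/ and /a/) is in the target of rule 1 but the environment (word-finally) is not met → [l].

[l]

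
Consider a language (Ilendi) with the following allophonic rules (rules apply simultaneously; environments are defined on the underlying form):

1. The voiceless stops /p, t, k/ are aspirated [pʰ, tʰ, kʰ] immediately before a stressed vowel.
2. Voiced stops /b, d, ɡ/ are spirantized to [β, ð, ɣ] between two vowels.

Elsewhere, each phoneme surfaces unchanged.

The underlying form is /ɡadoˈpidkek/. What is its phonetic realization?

/ɡ/ — word-initial; rule 2 does not apply here → [ɡ].
/d/ (between /a/ and /o/) occurs between two vowels → [ð] by rule 2.
/p/ meets the environment for rule 1 (immediately before a stressed vowel) → [pʰ].
/d/ (between /i/ and /k/) fails the environment for rule 2, so it stays [d].
/k/ — between /d/ and /e/; rule 1 does not apply here → [k].
/k/ — word-final; rule 1 does not apply here → [k].

[ɡaðoˈpʰidkek]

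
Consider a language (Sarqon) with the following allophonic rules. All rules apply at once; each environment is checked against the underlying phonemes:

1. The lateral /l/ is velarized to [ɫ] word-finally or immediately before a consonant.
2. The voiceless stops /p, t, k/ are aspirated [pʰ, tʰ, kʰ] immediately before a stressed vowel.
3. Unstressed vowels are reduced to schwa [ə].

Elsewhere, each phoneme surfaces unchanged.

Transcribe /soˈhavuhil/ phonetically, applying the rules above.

[səˈhavəhəɫ]

/s/ stays [s].
/o/ meets the environment for rule 3 (in an unstressed syllable) → [ə].
/h/ stays [h].
/a/ (between /h/ and /v/) fails the environment for rule 3, so it stays [a].
/v/ (between /a/ and /u/) is unaffected → [v].
/u/ meets the environment for rule 3 (in an unstressed syllable) → [ə].
/h/ (between /u/ and /i/) is unaffected → [h].
/i/ — between /h/ and /l/, in an unstressed syllable — surfaces as [ə] (rule 3).
/l/ (word-final): word-finally or immediately before a consonant, so rule 1 applies → [ɫ].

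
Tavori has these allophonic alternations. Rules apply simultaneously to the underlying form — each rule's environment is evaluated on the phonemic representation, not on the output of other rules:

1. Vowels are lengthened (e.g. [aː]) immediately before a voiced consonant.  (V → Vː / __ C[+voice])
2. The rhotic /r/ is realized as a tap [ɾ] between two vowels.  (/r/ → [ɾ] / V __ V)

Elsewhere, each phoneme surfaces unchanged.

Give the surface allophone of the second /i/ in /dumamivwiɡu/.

/i/ — between /w/ and /ɡ/, before a voiced consonant — surfaces as [iː] (rule 1).

[iː]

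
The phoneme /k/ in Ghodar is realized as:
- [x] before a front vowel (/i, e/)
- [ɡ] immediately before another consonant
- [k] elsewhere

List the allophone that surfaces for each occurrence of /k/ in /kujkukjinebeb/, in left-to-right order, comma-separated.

Occurrence 1 (position 1): no conditioning environment matches → elsewhere allophone [k].
Occurrence 2 (position 4): no conditioning environment matches → elsewhere allophone [k].
Occurrence 3 (position 6): immediately before another consonant → [ɡ].

[k], [k], [ɡ]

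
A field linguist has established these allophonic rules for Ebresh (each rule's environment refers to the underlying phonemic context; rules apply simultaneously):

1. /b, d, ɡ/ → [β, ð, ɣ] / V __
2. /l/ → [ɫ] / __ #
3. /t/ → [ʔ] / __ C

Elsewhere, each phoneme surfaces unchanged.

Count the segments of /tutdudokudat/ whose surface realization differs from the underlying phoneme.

Segments that undergo a rule: /t/ → [ʔ] (rule 3); /d/ → [ð] (rule 1); /d/ → [ð] (rule 1).
All other segments surface unchanged.

3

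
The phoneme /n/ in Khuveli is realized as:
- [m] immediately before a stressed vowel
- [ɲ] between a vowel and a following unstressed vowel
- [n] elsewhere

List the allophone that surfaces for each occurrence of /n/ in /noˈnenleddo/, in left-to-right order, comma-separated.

Occurrence 1 (position 1): no conditioning environment matches → elsewhere allophone [n].
Occurrence 2 (position 3): immediately before a stressed vowel → [m].
Occurrence 3 (position 5): no conditioning environment matches → elsewhere allophone [n].

[n], [m], [n]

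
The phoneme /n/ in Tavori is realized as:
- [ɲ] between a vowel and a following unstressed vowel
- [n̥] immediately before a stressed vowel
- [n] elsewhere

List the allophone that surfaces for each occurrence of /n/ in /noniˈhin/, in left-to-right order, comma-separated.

[n], [ɲ], [n]

Occurrence 1 (position 1): no conditioning environment matches → elsewhere allophone [n].
Occurrence 2 (position 3): between a vowel and a following unstressed vowel → [ɲ].
Occurrence 3 (position 7): no conditioning environment matches → elsewhere allophone [n].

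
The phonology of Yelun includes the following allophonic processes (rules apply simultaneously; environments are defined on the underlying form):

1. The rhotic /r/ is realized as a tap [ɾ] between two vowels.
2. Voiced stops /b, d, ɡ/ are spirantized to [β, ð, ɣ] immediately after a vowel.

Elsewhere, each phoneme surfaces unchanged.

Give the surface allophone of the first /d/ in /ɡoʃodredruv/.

/d/ — between /o/ and /r/, immediately after a vowel — surfaces as [ð] (rule 2).

[ð]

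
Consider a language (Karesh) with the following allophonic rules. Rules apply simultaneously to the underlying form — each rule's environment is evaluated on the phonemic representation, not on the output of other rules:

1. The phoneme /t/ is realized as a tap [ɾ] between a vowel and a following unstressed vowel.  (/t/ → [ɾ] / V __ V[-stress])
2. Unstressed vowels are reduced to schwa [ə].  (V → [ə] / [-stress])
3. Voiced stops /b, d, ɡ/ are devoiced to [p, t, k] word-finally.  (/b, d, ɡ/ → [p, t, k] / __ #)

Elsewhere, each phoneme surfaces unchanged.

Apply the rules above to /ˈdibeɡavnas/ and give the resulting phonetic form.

[ˈdibəɡəvnəs]

/d/ — word-initial; rule 3 does not apply here → [d].
/i/ (between /d/ and /b/): rule 2 targets it, but not in an unstressed syllable → unchanged [i].
/b/ (between /i/ and /e/) fails the environment for rule 3, so it stays [b].
/e/ meets the environment for rule 2 (in an unstressed syllable) → [ə].
/ɡ/ (between /e/ and /a/): rule 3 targets it, but not word-finally → unchanged [ɡ].
/a/ — between /ɡ/ and /v/, in an unstressed syllable — surfaces as [ə] (rule 2).
/v/ — not in any rule's target class → [v].
/n/ — not in any rule's target class → [n].
/a/ (between /n/ and /s/) occurs in an unstressed syllable → [ə] by rule 2.
/s/ (word-final): no rule targets it → [s].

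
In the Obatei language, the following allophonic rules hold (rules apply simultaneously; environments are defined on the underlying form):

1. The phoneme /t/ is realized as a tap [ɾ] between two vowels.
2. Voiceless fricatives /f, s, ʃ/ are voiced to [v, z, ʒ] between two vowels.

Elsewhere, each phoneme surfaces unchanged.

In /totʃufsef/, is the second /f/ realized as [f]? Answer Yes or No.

Yes

/f/ (word-final): rule 2 targets it, but not between two vowels → unchanged [f].
The actual realization is [f], which matches [f].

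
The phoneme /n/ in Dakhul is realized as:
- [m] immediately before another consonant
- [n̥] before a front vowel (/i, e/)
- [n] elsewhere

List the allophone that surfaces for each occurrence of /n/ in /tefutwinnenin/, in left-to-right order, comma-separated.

[m], [n̥], [n̥], [n]

Occurrence 1 (position 8): immediately before another consonant → [m].
Occurrence 2 (position 9): before a front vowel (/i, e/) → [n̥].
Occurrence 3 (position 11): before a front vowel (/i, e/) → [n̥].
Occurrence 4 (position 13): no conditioning environment matches → elsewhere allophone [n].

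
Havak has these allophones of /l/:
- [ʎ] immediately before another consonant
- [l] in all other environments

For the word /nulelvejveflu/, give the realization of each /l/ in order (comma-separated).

[l], [ʎ], [l]

Occurrence 1 (position 3): no conditioning environment matches → elsewhere allophone [l].
Occurrence 2 (position 5): immediately before another consonant → [ʎ].
Occurrence 3 (position 12): no conditioning environment matches → elsewhere allophone [l].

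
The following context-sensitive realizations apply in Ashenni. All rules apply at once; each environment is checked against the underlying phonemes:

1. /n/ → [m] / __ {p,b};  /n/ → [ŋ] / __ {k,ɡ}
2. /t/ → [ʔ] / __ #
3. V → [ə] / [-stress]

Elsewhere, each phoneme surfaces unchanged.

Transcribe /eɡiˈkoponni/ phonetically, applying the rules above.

[əɡəˈkopənnə]

/e/ (word-initial) occurs in an unstressed syllable → [ə] by rule 3.
/ɡ/ (between /e/ and /i/) is unaffected → [ɡ].
/i/ meets the environment for rule 3 (in an unstressed syllable) → [ə].
/k/ — not in any rule's target class → [k].
/o/ (between /k/ and /p/) is in the target of rule 3 but the environment (in an unstressed syllable) is not met → [o].
/p/ (between /o/ and /o/) is unaffected → [p].
/o/ — between /p/ and /n/, in an unstressed syllable — surfaces as [ə] (rule 3).
/n/ (between /o/ and /n/): rule 1 targets it, but not before a labial or velar stop → unchanged [n].
/n/ (between /n/ and /i/): rule 1 targets it, but not before a labial or velar stop → unchanged [n].
/i/ (word-final): in an unstressed syllable, so rule 3 applies → [ə].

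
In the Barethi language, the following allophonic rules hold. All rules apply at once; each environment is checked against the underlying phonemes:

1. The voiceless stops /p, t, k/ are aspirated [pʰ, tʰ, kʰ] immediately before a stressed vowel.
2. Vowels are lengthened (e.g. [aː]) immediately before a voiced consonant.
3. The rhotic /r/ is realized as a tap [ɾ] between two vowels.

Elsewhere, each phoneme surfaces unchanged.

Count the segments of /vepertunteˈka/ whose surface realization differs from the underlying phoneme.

Segments that undergo a rule: /e/ → [eː] (rule 2); /u/ → [uː] (rule 2); /k/ → [kʰ] (rule 1).
All other segments surface unchanged.

3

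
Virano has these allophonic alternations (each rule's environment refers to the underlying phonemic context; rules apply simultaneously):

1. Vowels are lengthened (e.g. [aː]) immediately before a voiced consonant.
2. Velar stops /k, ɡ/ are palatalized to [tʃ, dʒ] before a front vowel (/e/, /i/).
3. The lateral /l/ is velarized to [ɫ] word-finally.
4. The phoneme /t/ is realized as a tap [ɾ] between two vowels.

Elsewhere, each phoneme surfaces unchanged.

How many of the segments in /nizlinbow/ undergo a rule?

3

Segments that undergo a rule: /i/ → [iː] (rule 1); /i/ → [iː] (rule 1); /o/ → [oː] (rule 1).
All other segments surface unchanged.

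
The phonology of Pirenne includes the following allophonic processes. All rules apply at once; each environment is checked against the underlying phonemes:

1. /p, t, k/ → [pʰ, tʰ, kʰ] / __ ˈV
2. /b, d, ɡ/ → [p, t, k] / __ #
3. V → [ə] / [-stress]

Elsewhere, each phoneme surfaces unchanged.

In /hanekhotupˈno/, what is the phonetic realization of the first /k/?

[k]

/k/ (between /e/ and /h/) fails the environment for rule 1, so it stays [k].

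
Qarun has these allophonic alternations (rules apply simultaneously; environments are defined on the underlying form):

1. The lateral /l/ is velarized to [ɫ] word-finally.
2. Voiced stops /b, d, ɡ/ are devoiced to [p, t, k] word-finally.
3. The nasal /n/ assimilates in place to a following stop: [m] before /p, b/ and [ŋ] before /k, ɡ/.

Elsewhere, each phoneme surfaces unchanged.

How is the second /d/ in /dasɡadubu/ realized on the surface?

[d]

/d/ — between /a/ and /u/; rule 2 does not apply here → [d].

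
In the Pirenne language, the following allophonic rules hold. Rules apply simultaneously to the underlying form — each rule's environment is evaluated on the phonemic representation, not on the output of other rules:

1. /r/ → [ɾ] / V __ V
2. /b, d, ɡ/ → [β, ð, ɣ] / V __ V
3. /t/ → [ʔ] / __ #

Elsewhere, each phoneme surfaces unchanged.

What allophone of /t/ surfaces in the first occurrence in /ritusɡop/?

/t/ — between /i/ and /u/; rule 3 does not apply here → [t].

[t]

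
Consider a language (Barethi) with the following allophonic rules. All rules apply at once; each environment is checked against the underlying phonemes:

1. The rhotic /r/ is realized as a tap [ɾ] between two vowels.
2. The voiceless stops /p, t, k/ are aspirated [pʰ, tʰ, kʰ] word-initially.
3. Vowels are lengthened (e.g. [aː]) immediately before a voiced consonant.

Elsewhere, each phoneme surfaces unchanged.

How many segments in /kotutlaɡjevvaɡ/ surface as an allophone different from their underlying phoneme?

Segments that undergo a rule: /k/ → [kʰ] (rule 2); /a/ → [aː] (rule 3); /e/ → [eː] (rule 3); /a/ → [aː] (rule 3).
All other segments surface unchanged.

4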